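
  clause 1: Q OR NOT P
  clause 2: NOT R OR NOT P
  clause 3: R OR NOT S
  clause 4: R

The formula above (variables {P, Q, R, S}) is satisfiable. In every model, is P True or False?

Suppose P = true.
From the singleton clause (Q), Q = true.
From the singleton clause (NOT R), R = false.
That conflicts with the unit clause (R).
So every satisfying assignment has P = False.

False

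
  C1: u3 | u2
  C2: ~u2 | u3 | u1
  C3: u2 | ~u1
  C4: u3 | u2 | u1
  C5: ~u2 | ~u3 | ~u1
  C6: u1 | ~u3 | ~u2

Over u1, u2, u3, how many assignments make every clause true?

2

There are 2^3 = 8 truth assignments over (u1, u2, u3).
Check each against the 6 clauses (columns in the order u1, u2, u3):
  F F F  ✗ fails (u3 | u2)
  F F T  ✓ satisfies all
  F T F  ✗ fails (~u2 | u3 | u1)
  F T T  ✗ fails (u1 | ~u3 | ~u2)
  T F F  ✗ fails (u3 | u2)
  T F T  ✗ fails (u2 | ~u1)
  T T F  ✓ satisfies all
  T T T  ✗ fails (~u2 | ~u3 | ~u1)
2 of the 8 rows are models.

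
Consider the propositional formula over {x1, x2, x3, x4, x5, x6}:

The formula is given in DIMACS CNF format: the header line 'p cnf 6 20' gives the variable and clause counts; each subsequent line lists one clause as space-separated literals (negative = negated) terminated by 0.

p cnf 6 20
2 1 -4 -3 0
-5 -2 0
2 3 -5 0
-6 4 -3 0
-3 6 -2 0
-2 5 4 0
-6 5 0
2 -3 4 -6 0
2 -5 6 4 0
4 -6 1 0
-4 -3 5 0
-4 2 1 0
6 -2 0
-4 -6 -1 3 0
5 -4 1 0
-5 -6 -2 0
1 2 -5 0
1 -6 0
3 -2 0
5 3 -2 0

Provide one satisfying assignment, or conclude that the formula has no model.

Suppose x5 = True.
(¬x2) alone gives x2 = False.
(x3) alone gives x3 = True.
(x1) alone gives x1 = True.
Suppose x6 = True.
(x4) alone gives x4 = True.
All clauses are satisfied.

x1: True,  x2: False,  x3: True,  x4: True,  x5: True,  x6: True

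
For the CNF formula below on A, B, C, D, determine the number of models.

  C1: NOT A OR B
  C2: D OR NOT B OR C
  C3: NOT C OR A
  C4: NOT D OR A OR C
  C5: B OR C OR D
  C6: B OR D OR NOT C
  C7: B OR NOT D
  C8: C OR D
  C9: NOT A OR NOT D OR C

There are 2^4 = 16 truth assignments over (A, B, C, D).
Check each against the 9 clauses (columns in the order A, B, C, D):
  F F F F  ✗ fails (B OR C OR D)
  F F F T  ✗ fails (NOT D OR A OR C)
  F F T F  ✗ fails (NOT C OR A)
  F F T T  ✗ fails (NOT C OR A)
  F T F F  ✗ fails (D OR NOT B OR C)
  F T F T  ✗ fails (NOT D OR A OR C)
  F T T F  ✗ fails (NOT C OR A)
  F T T T  ✗ fails (NOT C OR A)
  T F F F  ✗ fails (NOT A OR B)
  T F F T  ✗ fails (NOT A OR B)
  T F T F  ✗ fails (NOT A OR B)
  T F T T  ✗ fails (NOT A OR B)
  T T F F  ✗ fails (D OR NOT B OR C)
  T T F T  ✗ fails (NOT A OR NOT D OR C)
  T T T F  ✓ satisfies all
  T T T T  ✓ satisfies all
2 of the 16 rows are models.

2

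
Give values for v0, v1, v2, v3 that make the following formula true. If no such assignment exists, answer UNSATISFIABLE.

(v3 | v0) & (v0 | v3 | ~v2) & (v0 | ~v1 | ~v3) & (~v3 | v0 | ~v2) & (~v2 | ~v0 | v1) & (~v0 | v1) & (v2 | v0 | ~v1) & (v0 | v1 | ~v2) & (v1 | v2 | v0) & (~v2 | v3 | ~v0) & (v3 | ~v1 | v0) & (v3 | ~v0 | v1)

Branch on v3: set v3 = 0.
From the singleton clause (v0), v0 = 1.
From the singleton clause (v1), v1 = 1.
From the singleton clause (~v2), v2 = 0.
Every clause now holds.

v0=1, v1=1, v2=0, v3=0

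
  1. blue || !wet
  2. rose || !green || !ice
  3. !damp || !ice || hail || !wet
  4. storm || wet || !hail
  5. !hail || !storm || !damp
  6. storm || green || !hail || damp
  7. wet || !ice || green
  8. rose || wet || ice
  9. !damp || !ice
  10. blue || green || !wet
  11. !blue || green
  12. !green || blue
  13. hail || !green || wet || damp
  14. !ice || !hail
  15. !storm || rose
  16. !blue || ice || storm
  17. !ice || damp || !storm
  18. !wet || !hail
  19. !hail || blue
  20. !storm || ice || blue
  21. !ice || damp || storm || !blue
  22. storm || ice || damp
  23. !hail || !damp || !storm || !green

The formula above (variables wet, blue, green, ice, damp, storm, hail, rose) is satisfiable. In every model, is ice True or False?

Suppose ice = true.
Unit clause (!damp) forces damp = false.
Unit clause (!hail) forces hail = false.
Unit clause (!storm) forces storm = false.
Unit clause (!blue) forces blue = false.
Unit clause (!wet) forces wet = false.
Unit clause (green) forces green = true.
Now (!green) is unsatisfied and unit — conflict.
So every satisfying assignment has ice = False.

False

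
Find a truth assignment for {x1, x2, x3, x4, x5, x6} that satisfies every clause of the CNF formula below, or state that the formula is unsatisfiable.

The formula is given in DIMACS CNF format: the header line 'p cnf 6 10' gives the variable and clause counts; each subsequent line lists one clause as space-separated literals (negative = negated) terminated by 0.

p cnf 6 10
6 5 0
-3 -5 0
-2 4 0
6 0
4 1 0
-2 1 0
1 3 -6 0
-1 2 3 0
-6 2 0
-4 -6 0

UNSATISFIABLE

Unit clause (x6) forces x6 = True.
Unit clause (x2) forces x2 = True.
Unit clause (x4) forces x4 = True.
Now (¬x4) is unsatisfied and unit — conflict.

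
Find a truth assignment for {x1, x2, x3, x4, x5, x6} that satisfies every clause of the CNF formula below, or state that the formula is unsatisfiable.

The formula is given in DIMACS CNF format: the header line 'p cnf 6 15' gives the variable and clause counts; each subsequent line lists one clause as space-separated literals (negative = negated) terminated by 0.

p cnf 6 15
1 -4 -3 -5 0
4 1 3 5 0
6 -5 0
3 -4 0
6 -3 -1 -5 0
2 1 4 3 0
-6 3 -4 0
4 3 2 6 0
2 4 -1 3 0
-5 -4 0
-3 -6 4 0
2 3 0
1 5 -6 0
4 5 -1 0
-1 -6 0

x1 ↦ False,  x2 ↦ True,  x3 ↦ False,  x4 ↦ False,  x5 ↦ True,  x6 ↦ True

Suppose x6 = True.
The clause (¬x1) is unit, so x1 = False.
The clause (x5) is unit, so x5 = True.
The clause (¬x4) is unit, so x4 = False.
The clause (¬x3) is unit, so x3 = False.
The clause (x2) is unit, so x2 = True.
All clauses are satisfied.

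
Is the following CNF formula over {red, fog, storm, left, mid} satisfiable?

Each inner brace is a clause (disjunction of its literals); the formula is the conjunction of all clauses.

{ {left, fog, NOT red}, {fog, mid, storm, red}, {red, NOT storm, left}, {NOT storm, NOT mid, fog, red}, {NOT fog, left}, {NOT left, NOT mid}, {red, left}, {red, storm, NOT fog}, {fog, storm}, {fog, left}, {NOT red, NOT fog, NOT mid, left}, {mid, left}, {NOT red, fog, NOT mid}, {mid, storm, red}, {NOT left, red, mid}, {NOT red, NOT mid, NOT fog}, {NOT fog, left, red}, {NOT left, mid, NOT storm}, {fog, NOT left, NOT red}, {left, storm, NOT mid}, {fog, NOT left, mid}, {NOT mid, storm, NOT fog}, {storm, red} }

Case fog = true:
(left) alone gives left = true.
(NOT mid) alone gives mid = false.
(red) alone gives red = true.
(NOT storm) alone gives storm = false.
All clauses are satisfied.
A satisfying assignment: red=true; fog=true; storm=false; left=true; mid=false.

Satisfiable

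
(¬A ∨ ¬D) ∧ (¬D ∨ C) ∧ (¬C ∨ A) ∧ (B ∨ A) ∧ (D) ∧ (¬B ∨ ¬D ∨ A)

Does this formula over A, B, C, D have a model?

No

From the singleton clause (D), D = True.
From the singleton clause (¬A), A = False.
From the singleton clause (C), C = True.
But (¬C) is also a unit clause — contradiction.
No assignment satisfies every clause.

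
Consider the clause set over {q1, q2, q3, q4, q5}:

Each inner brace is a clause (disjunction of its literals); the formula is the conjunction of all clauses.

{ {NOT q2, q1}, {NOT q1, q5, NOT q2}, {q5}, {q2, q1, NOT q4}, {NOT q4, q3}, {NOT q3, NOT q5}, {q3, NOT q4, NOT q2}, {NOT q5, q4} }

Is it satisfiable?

From the singleton clause (q5), q5 = true.
From the singleton clause (NOT q3), q3 = false.
From the singleton clause (NOT q4), q4 = false.
Now (q4) is unsatisfied and unit — conflict.
No assignment satisfies every clause.

Unsatisfiable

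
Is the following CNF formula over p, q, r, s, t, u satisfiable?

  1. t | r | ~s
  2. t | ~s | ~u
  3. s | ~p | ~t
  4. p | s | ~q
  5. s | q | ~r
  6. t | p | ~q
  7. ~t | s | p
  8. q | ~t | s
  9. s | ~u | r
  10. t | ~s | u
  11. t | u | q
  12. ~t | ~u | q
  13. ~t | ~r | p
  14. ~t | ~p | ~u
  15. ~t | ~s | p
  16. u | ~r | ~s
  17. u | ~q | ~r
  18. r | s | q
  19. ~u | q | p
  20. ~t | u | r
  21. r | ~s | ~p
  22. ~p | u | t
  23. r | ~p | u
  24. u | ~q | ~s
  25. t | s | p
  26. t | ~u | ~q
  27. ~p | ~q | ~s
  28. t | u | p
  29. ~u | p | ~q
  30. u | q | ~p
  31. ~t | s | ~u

Try t = 1.
Try s = 1.
The clause (p) is unit, so p = 1.
The clause (~u) is unit, so u = 0.
The clause (~r) is unit, so r = 0.
But (r) is also a unit clause — contradiction.
Undo s and try s = 0.
The clause (~p) is unit, so p = 0.
But (p) is also a unit clause — contradiction.
Neither s = 1 nor s = 0 works.
Undo t and try t = 0.
Try r = 1.
Try s = 0.
The clause (q) is unit, so q = 1.
The clause (p) is unit, so p = 1.
The clause (u) is unit, so u = 1.
But (~u) is also a unit clause — contradiction.
Undo s and try s = 1.
The clause (~u) is unit, so u = 0.
But (u) is also a unit clause — contradiction.
Neither s = 1 nor s = 0 works.
Undo r and try r = 0.
The clause (~s) is unit, so s = 0.
The clause (~u) is unit, so u = 0.
The clause (q) is unit, so q = 1.
The clause (p) is unit, so p = 1.
But (~p) is also a unit clause — contradiction.
Neither r = 1 nor r = 0 works.
Neither t = 1 nor t = 0 works.
No assignment satisfies every clause.

No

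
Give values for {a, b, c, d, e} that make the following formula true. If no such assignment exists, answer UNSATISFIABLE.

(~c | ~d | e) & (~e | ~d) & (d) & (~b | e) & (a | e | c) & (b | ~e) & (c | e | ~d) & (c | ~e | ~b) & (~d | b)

UNSATISFIABLE

The clause (d) is unit, so d = 1.
The clause (~e) is unit, so e = 0.
The clause (~c) is unit, so c = 0.
That conflicts with the unit clause (c).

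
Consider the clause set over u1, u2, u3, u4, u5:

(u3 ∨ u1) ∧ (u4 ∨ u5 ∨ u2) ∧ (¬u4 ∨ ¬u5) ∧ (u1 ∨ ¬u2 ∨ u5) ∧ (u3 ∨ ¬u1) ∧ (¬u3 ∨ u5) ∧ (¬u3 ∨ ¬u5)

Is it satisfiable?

Unsatisfiable

Suppose u3 = True.
The clause (u5) is unit, so u5 = True.
But (¬u5) is also a unit clause — contradiction.
Undo u3 and try u3 = False.
The clause (u1) is unit, so u1 = True.
But (¬u1) is also a unit clause — contradiction.
Neither u3 = True nor u3 = False works.
No assignment satisfies every clause.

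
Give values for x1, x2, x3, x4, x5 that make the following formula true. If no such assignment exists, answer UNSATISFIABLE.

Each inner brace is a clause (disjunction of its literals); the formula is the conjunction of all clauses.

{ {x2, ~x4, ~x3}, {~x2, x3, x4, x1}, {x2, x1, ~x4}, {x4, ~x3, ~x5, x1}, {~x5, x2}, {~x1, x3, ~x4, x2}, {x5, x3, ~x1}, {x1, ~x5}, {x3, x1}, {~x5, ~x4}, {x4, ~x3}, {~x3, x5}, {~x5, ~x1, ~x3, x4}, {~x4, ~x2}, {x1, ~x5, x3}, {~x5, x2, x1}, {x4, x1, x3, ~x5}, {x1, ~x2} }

x1 ↦ 1; x2 ↦ 1; x3 ↦ 0; x4 ↦ 0; x5 ↦ 1

Case x5 = 1:
The clause (x2) is unit, so x2 = 1.
The clause (x1) is unit, so x1 = 1.
The clause (~x4) is unit, so x4 = 0.
The clause (~x3) is unit, so x3 = 0.
Every clause now holds.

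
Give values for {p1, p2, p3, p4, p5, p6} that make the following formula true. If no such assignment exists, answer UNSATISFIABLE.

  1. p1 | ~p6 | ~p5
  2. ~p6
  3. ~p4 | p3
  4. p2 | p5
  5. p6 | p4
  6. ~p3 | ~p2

(~p6) alone gives p6 = 0.
(p4) alone gives p4 = 1.
(p3) alone gives p3 = 1.
(~p2) alone gives p2 = 0.
(p5) alone gives p5 = 1.
No clause remains; p1 is free.

p1: 0, p2: 0, p3: 1, p4: 1, p5: 1, p6: 0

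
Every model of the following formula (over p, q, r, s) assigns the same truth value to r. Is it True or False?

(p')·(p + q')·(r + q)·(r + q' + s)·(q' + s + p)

Suppose r = 0.
Unit clause (p') forces p = 0.
Unit clause (q') forces q = 0.
But (q) is also a unit clause — contradiction.
So every satisfying assignment has r = True.

True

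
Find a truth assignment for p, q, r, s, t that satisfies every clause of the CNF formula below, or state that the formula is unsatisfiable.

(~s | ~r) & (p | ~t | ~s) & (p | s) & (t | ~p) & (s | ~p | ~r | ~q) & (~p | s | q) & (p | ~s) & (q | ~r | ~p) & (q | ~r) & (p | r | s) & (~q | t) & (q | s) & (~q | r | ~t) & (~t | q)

Case s = 0:
The clause (p) is unit, so p = 1.
The clause (t) is unit, so t = 1.
The clause (q) is unit, so q = 1.
The clause (~r) is unit, so r = 0.
Now (r) is unsatisfied and unit — conflict.
Backtrack on s: now try s = 1.
The clause (~r) is unit, so r = 0.
The clause (p) is unit, so p = 1.
The clause (t) is unit, so t = 1.
The clause (~q) is unit, so q = 0.
Now (q) is unsatisfied and unit — conflict.
Either choice for s ends in contradiction.

UNSATISFIABLE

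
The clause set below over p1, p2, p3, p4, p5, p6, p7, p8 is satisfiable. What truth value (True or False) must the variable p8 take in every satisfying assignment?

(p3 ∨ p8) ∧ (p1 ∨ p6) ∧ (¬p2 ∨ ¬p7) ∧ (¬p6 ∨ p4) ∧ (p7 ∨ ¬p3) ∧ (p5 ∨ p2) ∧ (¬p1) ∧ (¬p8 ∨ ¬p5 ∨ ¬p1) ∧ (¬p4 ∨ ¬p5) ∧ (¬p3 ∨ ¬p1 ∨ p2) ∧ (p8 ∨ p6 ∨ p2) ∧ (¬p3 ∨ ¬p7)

True

Suppose p8 = False.
(p3) alone gives p3 = True.
(p7) alone gives p7 = True.
That conflicts with the unit clause (¬p7).
So every satisfying assignment has p8 = True.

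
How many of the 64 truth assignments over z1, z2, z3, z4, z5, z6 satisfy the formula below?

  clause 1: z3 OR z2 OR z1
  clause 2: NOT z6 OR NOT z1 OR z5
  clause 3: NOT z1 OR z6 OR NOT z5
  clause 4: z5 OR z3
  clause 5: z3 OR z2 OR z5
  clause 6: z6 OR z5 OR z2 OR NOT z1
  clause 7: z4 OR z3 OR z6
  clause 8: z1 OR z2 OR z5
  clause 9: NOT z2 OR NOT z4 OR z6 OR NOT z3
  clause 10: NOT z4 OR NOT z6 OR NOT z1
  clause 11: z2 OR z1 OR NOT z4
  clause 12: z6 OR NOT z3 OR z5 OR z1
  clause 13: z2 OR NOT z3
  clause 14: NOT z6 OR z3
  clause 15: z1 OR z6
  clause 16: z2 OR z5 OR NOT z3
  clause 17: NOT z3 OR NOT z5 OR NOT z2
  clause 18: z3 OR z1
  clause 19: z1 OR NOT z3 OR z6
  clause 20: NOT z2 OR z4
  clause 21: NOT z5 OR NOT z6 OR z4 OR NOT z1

1

There are 2^6 = 64 truth assignments over (z1, z2, z3, z4, z5, z6).
Split on z4. With z4 = true, the clauses containing z4 are satisfied and NOT z4 drops from the rest; 1 of the 2^5 = 32 assignments to the other variables satisfy what remains.
With z4 = false, by the same count on the reduced clause set, 0 assignments work.
Total: 1 + 0 = 1.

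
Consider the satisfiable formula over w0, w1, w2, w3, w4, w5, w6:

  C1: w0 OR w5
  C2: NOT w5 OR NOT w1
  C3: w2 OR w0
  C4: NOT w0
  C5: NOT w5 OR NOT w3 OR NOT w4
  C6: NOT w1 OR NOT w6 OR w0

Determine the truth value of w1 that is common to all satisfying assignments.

False

Suppose w1 = true.
(NOT w5) alone gives w5 = false.
(w0) alone gives w0 = true.
That conflicts with the unit clause (NOT w0).
So every satisfying assignment has w1 = False.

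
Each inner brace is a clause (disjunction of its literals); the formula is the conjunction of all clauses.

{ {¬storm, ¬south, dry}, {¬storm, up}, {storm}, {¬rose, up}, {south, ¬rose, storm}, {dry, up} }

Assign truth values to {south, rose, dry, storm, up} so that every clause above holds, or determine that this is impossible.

(storm) alone gives storm = True.
(up) alone gives up = True.
Branch on south: set south = False.
Every clause is now satisfied; rose, dry are unconstrained.

south: False,  rose: False,  dry: True,  storm: True,  up: True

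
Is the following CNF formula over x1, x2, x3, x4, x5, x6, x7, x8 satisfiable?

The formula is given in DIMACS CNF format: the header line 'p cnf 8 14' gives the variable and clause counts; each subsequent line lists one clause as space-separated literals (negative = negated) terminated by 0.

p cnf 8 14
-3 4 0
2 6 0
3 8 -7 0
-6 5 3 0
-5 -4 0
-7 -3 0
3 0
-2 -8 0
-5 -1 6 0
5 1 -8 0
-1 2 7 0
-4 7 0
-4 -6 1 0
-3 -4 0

No

Unit clause (x3) forces x3 = True.
Unit clause (x4) forces x4 = True.
That conflicts with the unit clause (¬x4).
No assignment satisfies every clause.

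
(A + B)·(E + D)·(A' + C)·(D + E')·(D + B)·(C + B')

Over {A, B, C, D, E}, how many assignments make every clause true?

There are 2^5 = 32 truth assignments over (A, B, C, D, E).
Split on E. With E = 1, the clauses containing E are satisfied and E' drops from the rest; 3 of the 2^4 = 16 assignments to the other variables satisfy what remains.
With E = 0, by the same count on the reduced clause set, 3 assignments work.
(One model: A=F, B=T, C=T, D=T, E=F.)
Total: 3 + 3 = 6.

6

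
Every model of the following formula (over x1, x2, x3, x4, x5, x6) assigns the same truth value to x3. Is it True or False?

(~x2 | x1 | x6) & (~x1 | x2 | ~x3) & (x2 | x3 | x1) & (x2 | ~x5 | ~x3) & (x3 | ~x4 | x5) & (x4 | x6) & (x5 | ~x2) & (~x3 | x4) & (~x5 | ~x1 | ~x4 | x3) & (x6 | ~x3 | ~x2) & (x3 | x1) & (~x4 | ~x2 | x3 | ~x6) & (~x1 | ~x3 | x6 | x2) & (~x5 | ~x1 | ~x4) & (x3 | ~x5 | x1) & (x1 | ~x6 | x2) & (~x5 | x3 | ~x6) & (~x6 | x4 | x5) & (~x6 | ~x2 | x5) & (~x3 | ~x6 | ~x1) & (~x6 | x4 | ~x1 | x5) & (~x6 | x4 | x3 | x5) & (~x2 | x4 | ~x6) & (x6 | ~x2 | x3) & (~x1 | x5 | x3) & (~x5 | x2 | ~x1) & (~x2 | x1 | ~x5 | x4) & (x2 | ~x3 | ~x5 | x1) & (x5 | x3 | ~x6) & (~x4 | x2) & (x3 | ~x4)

True

Suppose x3 = 0.
The clause (x1) is unit, so x1 = 1.
The clause (x5) is unit, so x5 = 1.
The clause (~x4) is unit, so x4 = 0.
The clause (x6) is unit, so x6 = 1.
But (~x6) is also a unit clause — contradiction.
So every satisfying assignment has x3 = True.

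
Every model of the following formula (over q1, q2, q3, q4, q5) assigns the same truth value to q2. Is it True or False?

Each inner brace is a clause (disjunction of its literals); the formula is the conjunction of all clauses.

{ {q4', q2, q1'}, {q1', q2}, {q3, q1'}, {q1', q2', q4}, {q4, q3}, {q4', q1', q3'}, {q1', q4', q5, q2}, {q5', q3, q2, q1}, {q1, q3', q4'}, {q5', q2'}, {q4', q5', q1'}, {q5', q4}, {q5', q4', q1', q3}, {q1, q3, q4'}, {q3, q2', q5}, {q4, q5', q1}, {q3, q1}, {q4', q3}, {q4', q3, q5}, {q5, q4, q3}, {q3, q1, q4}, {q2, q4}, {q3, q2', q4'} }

Suppose q2 = 0.
The clause (q1') is unit, so q1 = 0.
The clause (q3) is unit, so q3 = 1.
The clause (q4') is unit, so q4 = 0.
That conflicts with the unit clause (q4).
So every satisfying assignment has q2 = True.

True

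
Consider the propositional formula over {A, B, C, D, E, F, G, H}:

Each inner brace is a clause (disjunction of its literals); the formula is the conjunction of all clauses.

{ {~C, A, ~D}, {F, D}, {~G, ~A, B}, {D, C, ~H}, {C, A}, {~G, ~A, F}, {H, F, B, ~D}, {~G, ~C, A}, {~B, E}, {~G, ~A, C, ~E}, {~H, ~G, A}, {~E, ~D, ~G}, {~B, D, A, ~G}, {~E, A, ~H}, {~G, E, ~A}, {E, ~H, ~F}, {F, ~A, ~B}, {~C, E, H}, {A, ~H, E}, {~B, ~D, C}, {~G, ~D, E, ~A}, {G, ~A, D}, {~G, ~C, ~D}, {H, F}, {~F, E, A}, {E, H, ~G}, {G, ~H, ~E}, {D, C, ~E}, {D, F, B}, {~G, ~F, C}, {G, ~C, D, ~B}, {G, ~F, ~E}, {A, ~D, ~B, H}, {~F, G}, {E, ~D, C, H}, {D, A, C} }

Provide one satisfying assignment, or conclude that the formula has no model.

Suppose F = 1.
From the singleton clause (G), G = 1.
From the singleton clause (C), C = 1.
From the singleton clause (A), A = 1.
From the singleton clause (B), B = 1.
From the singleton clause (E), E = 1.
From the singleton clause (~D), D = 0.
Every clause is now satisfied; H is unconstrained.

A=1, B=1, C=1, D=0, E=1, F=1, G=1, H=0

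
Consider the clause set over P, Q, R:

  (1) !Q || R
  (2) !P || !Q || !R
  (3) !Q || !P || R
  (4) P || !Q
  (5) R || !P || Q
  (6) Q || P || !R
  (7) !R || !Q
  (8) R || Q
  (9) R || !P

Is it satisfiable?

Suppose Q = false.
(R) alone gives R = true.
(P) alone gives P = true.
All clauses are satisfied.
A satisfying assignment: P=true, Q=false, R=true.

Yes, satisfiable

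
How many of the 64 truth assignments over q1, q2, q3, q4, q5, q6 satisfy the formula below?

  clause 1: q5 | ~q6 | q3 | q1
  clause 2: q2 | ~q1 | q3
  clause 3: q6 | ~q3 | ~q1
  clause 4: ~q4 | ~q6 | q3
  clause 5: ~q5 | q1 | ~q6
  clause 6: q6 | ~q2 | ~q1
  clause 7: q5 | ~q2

21

There are 2^6 = 64 truth assignments over (q1, q2, q3, q4, q5, q6).
Split on q6. With q6 = 1, the clauses containing q6 are satisfied and ~q6 drops from the rest; 9 of the 2^5 = 32 assignments to the other variables satisfy what remains.
With q6 = 0, by the same count on the reduced clause set, 12 assignments work.
Total: 9 + 12 = 21.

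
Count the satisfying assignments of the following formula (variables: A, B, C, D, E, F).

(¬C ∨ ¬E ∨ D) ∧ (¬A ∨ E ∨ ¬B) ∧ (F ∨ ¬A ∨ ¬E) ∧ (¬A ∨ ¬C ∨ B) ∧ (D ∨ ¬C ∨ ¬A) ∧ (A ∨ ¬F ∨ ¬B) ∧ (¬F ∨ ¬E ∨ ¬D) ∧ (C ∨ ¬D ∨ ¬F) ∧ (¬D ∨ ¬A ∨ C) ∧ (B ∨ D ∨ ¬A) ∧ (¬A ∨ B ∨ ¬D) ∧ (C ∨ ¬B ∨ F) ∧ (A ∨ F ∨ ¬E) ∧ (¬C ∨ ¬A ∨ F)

11

There are 2^6 = 64 truth assignments over (A, B, C, D, E, F).
Split on A. With A = True, the clauses containing A are satisfied and ¬A drops from the rest; 1 of the 2^5 = 32 assignments to the other variables satisfy what remains.
With A = False, by the same count on the reduced clause set, 10 assignments work.
(One model: A=F, B=F, C=F, D=F, E=F, F=F.)
Total: 1 + 10 = 11.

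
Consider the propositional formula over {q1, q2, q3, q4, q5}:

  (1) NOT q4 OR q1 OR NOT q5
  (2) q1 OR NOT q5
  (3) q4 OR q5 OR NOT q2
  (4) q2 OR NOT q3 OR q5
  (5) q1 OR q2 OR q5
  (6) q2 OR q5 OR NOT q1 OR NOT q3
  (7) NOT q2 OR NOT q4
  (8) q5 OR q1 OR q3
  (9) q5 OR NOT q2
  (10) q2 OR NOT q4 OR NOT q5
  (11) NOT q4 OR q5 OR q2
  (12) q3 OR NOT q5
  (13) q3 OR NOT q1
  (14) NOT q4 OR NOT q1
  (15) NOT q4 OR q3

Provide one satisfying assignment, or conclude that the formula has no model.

Try q1 = true.
Unit clause (q3) forces q3 = true.
Unit clause (NOT q4) forces q4 = false.
Try q5 = true.
All clauses hold; q2 can take either value.

q1: true,  q2: false,  q3: true,  q4: false,  q5: true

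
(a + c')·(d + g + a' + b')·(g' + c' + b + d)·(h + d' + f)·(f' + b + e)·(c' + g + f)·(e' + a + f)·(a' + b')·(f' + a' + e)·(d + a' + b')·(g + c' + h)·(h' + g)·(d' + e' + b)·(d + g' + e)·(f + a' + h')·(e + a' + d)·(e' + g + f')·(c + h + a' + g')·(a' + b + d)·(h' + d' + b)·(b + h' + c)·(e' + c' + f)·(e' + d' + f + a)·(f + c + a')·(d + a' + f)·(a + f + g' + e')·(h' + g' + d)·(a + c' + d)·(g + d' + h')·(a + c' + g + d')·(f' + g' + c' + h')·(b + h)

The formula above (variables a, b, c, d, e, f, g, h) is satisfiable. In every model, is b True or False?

True

Suppose b = 0.
The clause (h) is unit, so h = 1.
The clause (g) is unit, so g = 1.
The clause (d') is unit, so d = 0.
Now (d) is unsatisfied and unit — conflict.
So every satisfying assignment has b = True.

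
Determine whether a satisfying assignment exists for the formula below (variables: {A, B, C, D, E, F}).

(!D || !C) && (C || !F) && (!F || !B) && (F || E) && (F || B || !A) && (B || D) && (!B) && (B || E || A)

From the singleton clause (!B), B = false.
From the singleton clause (D), D = true.
From the singleton clause (!C), C = false.
From the singleton clause (!F), F = false.
From the singleton clause (E), E = true.
From the singleton clause (!A), A = false.
All clauses are satisfied.
A satisfying assignment: A: false,  B: false,  C: false,  D: true,  E: true,  F: false.

Yes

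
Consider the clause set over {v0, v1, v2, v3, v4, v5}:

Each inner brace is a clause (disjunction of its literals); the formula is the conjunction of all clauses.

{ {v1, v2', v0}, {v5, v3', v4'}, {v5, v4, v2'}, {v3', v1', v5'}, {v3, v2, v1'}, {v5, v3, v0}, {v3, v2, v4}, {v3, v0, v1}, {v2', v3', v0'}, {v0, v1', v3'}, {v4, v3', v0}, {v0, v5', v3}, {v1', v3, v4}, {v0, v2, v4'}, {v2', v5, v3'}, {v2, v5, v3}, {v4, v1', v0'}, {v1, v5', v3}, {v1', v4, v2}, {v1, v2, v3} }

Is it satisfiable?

Try v1 = 0.
Try v2 = 0.
(v3) alone gives v3 = 1.
Try v5 = 0.
(v4') alone gives v4 = 0.
(v0) alone gives v0 = 1.
Every clause now holds.
A satisfying assignment: v0 ↦ 1, v1 ↦ 0, v2 ↦ 0, v3 ↦ 1, v4 ↦ 0, v5 ↦ 0.

Satisfiable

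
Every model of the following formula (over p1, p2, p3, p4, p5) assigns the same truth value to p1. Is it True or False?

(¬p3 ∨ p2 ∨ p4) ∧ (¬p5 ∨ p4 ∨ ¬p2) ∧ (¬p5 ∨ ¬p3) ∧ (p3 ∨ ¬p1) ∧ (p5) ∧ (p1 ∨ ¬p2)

False

Suppose p1 = True.
Unit clause (p3) forces p3 = True.
Unit clause (¬p5) forces p5 = False.
That conflicts with the unit clause (p5).
So every satisfying assignment has p1 = False.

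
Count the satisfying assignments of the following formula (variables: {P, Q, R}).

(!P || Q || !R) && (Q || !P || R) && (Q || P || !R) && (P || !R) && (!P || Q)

There are 2^3 = 8 truth assignments over (P, Q, R).
Check each against the 5 clauses (columns in the order P, Q, R):
  F F F  ✓ satisfies all
  F F T  ✗ fails (Q || P || !R)
  F T F  ✓ satisfies all
  F T T  ✗ fails (P || !R)
  T F F  ✗ fails (Q || !P || R)
  T F T  ✗ fails (!P || Q || !R)
  T T F  ✓ satisfies all
  T T T  ✓ satisfies all
4 of the 8 rows are models.

4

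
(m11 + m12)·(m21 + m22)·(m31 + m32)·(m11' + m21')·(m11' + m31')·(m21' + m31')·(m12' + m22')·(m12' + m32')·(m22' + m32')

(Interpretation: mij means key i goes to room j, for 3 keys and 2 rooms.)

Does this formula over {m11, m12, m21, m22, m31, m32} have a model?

No

Branch on m11: set m11 = 1.
(m21') alone gives m21 = 0.
(m22) alone gives m22 = 1.
(m31') alone gives m31 = 0.
(m32) alone gives m32 = 1.
Now (m32') is unsatisfied and unit — conflict.
So m11 must be the other value — set m11 = 0.
(m12) alone gives m12 = 1.
(m22') alone gives m22 = 0.
(m21) alone gives m21 = 1.
(m31') alone gives m31 = 0.
(m32) alone gives m32 = 1.
Now (m32') is unsatisfied and unit — conflict.
Both values of m11 lead to a conflict.
No assignment satisfies every clause.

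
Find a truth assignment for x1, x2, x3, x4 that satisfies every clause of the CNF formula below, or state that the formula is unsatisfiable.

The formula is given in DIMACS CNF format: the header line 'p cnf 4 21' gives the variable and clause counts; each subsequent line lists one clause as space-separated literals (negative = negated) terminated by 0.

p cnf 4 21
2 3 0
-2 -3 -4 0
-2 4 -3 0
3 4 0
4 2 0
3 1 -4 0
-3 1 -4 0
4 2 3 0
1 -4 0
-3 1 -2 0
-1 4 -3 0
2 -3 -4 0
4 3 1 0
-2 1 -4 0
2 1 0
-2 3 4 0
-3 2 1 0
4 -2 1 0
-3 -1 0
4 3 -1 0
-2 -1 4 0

Case x2 = True:
Case x3 = False:
(x4) alone gives x4 = True.
(x1) alone gives x1 = True.
This assignment satisfies each clause.

x1 ↦ True,  x2 ↦ True,  x3 ↦ False,  x4 ↦ True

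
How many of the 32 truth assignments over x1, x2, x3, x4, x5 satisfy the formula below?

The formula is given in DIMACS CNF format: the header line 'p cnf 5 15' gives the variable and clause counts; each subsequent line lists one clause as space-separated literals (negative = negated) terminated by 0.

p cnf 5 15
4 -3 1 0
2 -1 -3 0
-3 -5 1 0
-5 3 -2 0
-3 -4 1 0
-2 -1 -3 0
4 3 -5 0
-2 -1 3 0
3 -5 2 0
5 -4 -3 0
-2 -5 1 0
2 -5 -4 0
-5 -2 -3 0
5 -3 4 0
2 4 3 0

There are 2^5 = 32 truth assignments over (x1, x2, x3, x4, x5).
Split on x2. With x2 = True, the clauses containing x2 are satisfied and ¬x2 drops from the rest; 2 of the 2^4 = 16 assignments to the other variables satisfy what remains.
With x2 = False, by the same count on the reduced clause set, 2 assignments work.
Total: 2 + 2 = 4.

4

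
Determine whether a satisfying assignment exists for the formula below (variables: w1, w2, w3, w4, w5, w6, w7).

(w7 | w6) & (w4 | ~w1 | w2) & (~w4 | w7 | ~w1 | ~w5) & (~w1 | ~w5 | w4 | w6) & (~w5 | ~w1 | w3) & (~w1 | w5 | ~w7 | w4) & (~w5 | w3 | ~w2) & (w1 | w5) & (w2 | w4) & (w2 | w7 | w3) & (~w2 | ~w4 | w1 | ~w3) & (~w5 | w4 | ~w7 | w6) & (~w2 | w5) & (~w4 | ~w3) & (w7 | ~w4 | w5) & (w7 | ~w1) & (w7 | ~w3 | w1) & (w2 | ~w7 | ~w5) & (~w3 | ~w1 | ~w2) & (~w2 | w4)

Yes, satisfiable

Branch on w7: set w7 = 1.
Branch on w1: set w1 = 1.
Branch on w4: set w4 = 1.
From the singleton clause (~w3), w3 = 0.
From the singleton clause (~w5), w5 = 0.
From the singleton clause (~w2), w2 = 0.
Every clause is now satisfied; w6 is unconstrained.
A satisfying assignment: w1 ↦ 1; w2 ↦ 0; w3 ↦ 0; w4 ↦ 1; w5 ↦ 0; w6 ↦ 1; w7 ↦ 1.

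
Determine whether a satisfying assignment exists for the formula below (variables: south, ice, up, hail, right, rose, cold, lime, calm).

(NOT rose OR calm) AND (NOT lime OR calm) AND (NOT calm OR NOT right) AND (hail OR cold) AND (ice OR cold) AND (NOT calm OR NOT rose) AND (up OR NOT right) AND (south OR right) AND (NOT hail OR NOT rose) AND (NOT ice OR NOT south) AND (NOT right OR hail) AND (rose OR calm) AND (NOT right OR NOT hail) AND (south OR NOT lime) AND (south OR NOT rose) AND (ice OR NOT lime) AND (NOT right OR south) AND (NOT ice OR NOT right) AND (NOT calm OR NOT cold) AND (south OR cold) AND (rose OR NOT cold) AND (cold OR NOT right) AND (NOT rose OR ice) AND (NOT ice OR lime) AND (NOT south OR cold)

Case rose = false:
From the singleton clause (calm), calm = true.
From the singleton clause (NOT right), right = false.
From the singleton clause (south), south = true.
From the singleton clause (NOT ice), ice = false.
From the singleton clause (cold), cold = true.
But (NOT cold) is also a unit clause — contradiction.
Backtrack on rose: now try rose = true.
From the singleton clause (calm), calm = true.
But (NOT calm) is also a unit clause — contradiction.
Both values of rose lead to a conflict.
No assignment satisfies every clause.

No, unsatisfiable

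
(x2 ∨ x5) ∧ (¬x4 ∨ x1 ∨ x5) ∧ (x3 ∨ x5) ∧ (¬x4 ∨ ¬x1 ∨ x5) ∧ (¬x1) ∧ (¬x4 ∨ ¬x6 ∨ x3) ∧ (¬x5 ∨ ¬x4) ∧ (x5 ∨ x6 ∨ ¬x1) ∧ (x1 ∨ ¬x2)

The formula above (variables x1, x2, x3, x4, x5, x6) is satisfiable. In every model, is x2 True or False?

Suppose x2 = True.
Unit clause (¬x1) forces x1 = False.
That conflicts with the unit clause (x1).
So every satisfying assignment has x2 = False.

False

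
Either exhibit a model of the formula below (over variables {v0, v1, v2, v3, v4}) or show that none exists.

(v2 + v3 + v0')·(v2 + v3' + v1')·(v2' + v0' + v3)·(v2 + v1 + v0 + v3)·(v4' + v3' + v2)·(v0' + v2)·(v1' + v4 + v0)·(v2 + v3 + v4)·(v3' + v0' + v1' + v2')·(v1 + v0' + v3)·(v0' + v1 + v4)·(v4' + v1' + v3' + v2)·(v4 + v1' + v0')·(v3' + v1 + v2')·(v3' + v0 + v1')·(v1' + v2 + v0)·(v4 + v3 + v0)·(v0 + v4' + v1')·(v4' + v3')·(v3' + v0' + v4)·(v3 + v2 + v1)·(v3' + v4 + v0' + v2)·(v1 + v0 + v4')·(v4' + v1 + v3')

v0 ↦ 0, v1 ↦ 0, v2 ↦ 0, v3 ↦ 1, v4 ↦ 0

Branch on v0: set v0 = 0.
Branch on v1: set v1 = 0.
The clause (v4') is unit, so v4 = 0.
The clause (v3) is unit, so v3 = 1.
The clause (v2') is unit, so v2 = 0.
All clauses are satisfied.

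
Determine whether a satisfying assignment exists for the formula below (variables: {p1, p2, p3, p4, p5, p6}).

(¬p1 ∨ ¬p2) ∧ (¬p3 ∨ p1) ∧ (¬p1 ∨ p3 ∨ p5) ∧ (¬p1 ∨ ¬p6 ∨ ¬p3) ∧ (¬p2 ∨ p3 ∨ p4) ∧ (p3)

Satisfiable

Unit clause (p3) forces p3 = True.
Unit clause (p1) forces p1 = True.
Unit clause (¬p2) forces p2 = False.
Unit clause (¬p6) forces p6 = False.
No clause remains; p4, p5 are free.
A satisfying assignment: p1 ↦ True, p2 ↦ False, p3 ↦ True, p4 ↦ False, p5 ↦ False, p6 ↦ False.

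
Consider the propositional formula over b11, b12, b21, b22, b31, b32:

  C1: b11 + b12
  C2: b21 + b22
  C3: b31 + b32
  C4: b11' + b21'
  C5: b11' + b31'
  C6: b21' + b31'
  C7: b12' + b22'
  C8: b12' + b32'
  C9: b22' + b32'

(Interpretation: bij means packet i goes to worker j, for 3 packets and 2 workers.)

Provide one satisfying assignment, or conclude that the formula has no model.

Branch on b11: set b11 = 1.
(b21') alone gives b21 = 0.
(b22) alone gives b22 = 1.
(b31') alone gives b31 = 0.
(b32) alone gives b32 = 1.
Now (b32') is unsatisfied and unit — conflict.
Backtrack on b11: now try b11 = 0.
(b12) alone gives b12 = 1.
(b22') alone gives b22 = 0.
(b21) alone gives b21 = 1.
(b31') alone gives b31 = 0.
(b32) alone gives b32 = 1.
Now (b32') is unsatisfied and unit — conflict.
Neither b11 = 1 nor b11 = 0 works.

UNSATISFIABLE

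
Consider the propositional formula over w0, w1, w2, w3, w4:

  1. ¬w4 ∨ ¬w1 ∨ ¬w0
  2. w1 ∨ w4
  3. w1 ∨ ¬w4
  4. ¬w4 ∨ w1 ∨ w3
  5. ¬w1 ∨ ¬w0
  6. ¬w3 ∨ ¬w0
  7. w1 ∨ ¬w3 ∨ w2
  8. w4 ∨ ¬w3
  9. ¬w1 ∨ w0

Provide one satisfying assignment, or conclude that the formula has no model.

UNSATISFIABLE

Branch on w1: set w1 = True.
From the singleton clause (¬w0), w0 = False.
That conflicts with the unit clause (w0).
Undo w1 and try w1 = False.
From the singleton clause (w4), w4 = True.
That conflicts with the unit clause (¬w4).
Either choice for w1 ends in contradiction.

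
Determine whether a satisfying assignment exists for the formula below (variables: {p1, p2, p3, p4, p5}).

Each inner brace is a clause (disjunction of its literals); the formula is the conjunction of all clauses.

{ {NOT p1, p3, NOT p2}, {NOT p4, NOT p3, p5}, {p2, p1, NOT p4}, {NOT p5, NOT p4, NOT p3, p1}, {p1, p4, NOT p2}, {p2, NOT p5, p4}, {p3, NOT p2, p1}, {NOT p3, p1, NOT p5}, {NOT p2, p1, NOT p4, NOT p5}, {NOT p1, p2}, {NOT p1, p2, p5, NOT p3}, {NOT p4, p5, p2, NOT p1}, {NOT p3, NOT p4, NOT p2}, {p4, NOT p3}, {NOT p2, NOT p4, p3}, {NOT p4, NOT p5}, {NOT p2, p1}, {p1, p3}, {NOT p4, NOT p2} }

No, unsatisfiable

Case p1 = false:
From the singleton clause (NOT p2), p2 = false.
From the singleton clause (NOT p4), p4 = false.
From the singleton clause (NOT p5), p5 = false.
From the singleton clause (NOT p3), p3 = false.
That conflicts with the unit clause (p3).
Undo p1 and try p1 = true.
From the singleton clause (p2), p2 = true.
From the singleton clause (p3), p3 = true.
From the singleton clause (NOT p4), p4 = false.
That conflicts with the unit clause (p4).
Either choice for p1 ends in contradiction.
No assignment satisfies every clause.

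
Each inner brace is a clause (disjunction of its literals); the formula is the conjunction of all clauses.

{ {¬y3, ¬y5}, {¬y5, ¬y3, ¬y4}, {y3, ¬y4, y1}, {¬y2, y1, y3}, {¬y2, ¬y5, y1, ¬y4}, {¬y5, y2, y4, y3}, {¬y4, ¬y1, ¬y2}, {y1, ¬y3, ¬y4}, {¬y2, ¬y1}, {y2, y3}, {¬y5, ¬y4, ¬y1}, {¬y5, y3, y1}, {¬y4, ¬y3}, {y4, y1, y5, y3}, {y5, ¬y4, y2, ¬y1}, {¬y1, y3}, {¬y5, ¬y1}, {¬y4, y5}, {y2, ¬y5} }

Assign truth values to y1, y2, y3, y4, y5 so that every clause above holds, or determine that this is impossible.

Try y3 = True.
The clause (¬y5) is unit, so y5 = False.
The clause (¬y4) is unit, so y4 = False.
Try y2 = False.
All clauses hold; y1 can take either value.

y1=False; y2=False; y3=True; y4=False; y5=False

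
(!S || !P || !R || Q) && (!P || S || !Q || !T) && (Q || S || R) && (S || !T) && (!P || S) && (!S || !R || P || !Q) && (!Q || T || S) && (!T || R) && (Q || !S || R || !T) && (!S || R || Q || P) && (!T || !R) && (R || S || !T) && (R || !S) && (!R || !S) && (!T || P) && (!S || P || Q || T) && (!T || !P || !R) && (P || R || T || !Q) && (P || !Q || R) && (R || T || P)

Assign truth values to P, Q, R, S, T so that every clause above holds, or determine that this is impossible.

Try S = false.
From the singleton clause (!T), T = false.
From the singleton clause (!P), P = false.
From the singleton clause (!Q), Q = false.
From the singleton clause (R), R = true.
All clauses are satisfied.

P: false; Q: false; R: true; S: false; T: false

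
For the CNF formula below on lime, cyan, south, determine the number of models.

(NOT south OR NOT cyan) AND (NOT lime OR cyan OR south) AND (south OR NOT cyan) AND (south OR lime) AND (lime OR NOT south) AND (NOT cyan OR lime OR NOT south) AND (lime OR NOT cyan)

1

There are 2^3 = 8 truth assignments over (lime, cyan, south).
Check each against the 7 clauses (columns in the order lime, cyan, south):
  F F F  ✗ fails (south OR lime)
  F F T  ✗ fails (lime OR NOT south)
  F T F  ✗ fails (south OR NOT cyan)
  F T T  ✗ fails (NOT south OR NOT cyan)
  T F F  ✗ fails (NOT lime OR cyan OR south)
  T F T  ✓ satisfies all
  T T F  ✗ fails (south OR NOT cyan)
  T T T  ✗ fails (NOT south OR NOT cyan)
1 of the 8 rows is a model.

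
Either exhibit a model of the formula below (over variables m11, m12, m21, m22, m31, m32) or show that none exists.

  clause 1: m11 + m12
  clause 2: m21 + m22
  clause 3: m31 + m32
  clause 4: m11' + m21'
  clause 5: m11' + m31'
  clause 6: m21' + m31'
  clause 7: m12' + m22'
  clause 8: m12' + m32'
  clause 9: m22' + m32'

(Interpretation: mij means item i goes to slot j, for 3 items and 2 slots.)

Branch on m11: set m11 = 1.
From the singleton clause (m21'), m21 = 0.
From the singleton clause (m22), m22 = 1.
From the singleton clause (m31'), m31 = 0.
From the singleton clause (m32), m32 = 1.
That conflicts with the unit clause (m32').
Undo m11 and try m11 = 0.
From the singleton clause (m12), m12 = 1.
From the singleton clause (m22'), m22 = 0.
From the singleton clause (m21), m21 = 1.
From the singleton clause (m31'), m31 = 0.
From the singleton clause (m32), m32 = 1.
That conflicts with the unit clause (m32').
Neither m11 = 1 nor m11 = 0 works.

UNSATISFIABLE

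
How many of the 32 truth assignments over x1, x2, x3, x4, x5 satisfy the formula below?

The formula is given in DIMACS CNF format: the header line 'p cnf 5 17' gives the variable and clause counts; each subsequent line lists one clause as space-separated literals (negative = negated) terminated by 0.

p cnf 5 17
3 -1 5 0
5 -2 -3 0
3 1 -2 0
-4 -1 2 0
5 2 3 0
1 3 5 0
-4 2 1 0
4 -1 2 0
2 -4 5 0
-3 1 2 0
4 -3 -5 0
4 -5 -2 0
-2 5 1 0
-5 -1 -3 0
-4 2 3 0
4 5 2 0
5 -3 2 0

3

There are 2^5 = 32 truth assignments over (x1, x2, x3, x4, x5).
Split on x1. With x1 = True, the clauses containing x1 are satisfied and ¬x1 drops from the rest; 1 of the 2^4 = 16 assignments to the other variables satisfy what remains.
With x1 = False, by the same count on the reduced clause set, 2 assignments work.
(One model: x1=F, x2=F, x3=F, x4=F, x5=T.)
Total: 1 + 2 = 3.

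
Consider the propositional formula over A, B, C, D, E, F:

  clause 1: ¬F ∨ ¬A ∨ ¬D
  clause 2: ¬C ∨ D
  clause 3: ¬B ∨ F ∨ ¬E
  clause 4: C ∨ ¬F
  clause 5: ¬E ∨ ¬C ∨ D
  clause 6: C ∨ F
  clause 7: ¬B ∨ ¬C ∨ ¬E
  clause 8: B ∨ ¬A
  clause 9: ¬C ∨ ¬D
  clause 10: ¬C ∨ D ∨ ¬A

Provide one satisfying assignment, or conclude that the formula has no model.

UNSATISFIABLE

Branch on C: set C = False.
Unit clause (¬F) forces F = False.
But (F) is also a unit clause — contradiction.
That branch fails; take C = True instead.
Unit clause (D) forces D = True.
But (¬D) is also a unit clause — contradiction.
Either choice for C ends in contradiction.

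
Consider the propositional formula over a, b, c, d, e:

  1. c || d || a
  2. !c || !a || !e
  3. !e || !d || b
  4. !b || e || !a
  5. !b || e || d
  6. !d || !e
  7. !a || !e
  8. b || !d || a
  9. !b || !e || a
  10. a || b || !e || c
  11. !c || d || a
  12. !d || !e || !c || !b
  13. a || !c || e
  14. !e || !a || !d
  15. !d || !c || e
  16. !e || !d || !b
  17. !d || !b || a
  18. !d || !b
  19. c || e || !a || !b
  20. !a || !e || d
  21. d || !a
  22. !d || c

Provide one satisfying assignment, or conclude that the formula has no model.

UNSATISFIABLE

Suppose d = false.
Unit clause (!a) forces a = false.
Unit clause (c) forces c = true.
But (!c) is also a unit clause — contradiction.
So d must be the other value — set d = true.
Unit clause (!e) forces e = false.
Unit clause (!c) forces c = false.
But (c) is also a unit clause — contradiction.
Either choice for d ends in contradiction.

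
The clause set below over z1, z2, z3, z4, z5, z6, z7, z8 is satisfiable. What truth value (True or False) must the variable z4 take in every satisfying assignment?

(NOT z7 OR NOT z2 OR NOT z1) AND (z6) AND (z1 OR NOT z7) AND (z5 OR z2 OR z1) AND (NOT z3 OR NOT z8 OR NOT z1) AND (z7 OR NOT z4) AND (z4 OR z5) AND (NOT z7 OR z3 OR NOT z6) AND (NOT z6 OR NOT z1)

Suppose z4 = true.
Unit clause (z6) forces z6 = true.
Unit clause (z7) forces z7 = true.
Unit clause (z1) forces z1 = true.
Now (NOT z1) is unsatisfied and unit — conflict.
So every satisfying assignment has z4 = False.

False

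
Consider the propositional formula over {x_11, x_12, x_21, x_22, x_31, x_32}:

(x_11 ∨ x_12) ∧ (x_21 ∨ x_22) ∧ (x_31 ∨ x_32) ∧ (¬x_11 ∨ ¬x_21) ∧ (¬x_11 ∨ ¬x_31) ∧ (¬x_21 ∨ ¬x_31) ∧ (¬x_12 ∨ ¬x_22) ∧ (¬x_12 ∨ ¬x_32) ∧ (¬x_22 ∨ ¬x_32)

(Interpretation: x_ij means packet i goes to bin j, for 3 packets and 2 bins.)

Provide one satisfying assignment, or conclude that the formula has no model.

Try x_11 = True.
The clause (¬x_21) is unit, so x_21 = False.
The clause (x_22) is unit, so x_22 = True.
The clause (¬x_31) is unit, so x_31 = False.
The clause (x_32) is unit, so x_32 = True.
Now (¬x_32) is unsatisfied and unit — conflict.
That branch fails; take x_11 = False instead.
The clause (x_12) is unit, so x_12 = True.
The clause (¬x_22) is unit, so x_22 = False.
The clause (x_21) is unit, so x_21 = True.
The clause (¬x_31) is unit, so x_31 = False.
The clause (x_32) is unit, so x_32 = True.
Now (¬x_32) is unsatisfied and unit — conflict.
Either choice for x_11 ends in contradiction.

UNSATISFIABLE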